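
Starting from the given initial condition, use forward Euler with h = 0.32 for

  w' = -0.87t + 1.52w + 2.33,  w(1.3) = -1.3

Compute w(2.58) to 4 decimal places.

-4.0130

Euler: w_{n+1} = w_n + h·f(t_n, w_n).
t=1.300000, w=-1.300000: f=-0.777000 → w ← -1.300000 + 0.32·(-0.777000) = -1.548640
t=1.620000, w=-1.548640: f=-1.433333 → w ← -1.548640 + 0.32·(-1.433333) = -2.007306
t=1.940000, w=-2.007306: f=-2.408906 → w ← -2.007306 + 0.32·(-2.408906) = -2.778156
t=2.260000, w=-2.778156: f=-3.858998 → w ← -2.778156 + 0.32·(-3.858998) = -4.013036
w(2.58) ≈ -4.0130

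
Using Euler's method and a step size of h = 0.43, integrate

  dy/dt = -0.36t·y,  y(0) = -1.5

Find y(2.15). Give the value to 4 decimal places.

-0.7127

Euler: y_{n+1} = y_n + h·f(t_n, y_n).
t=0.000000, y=-1.500000: f=0.000000 → y ← -1.500000 + 0.43·0.000000 = -1.500000
t=0.430000, y=-1.500000: f=0.232200 → y ← -1.500000 + 0.43·0.232200 = -1.400154
t=0.860000, y=-1.400154: f=0.433488 → y ← -1.400154 + 0.43·0.433488 = -1.213754
t=1.290000, y=-1.213754: f=0.563667 → y ← -1.213754 + 0.43·0.563667 = -0.971377
t=1.720000, y=-0.971377: f=0.601477 → y ← -0.971377 + 0.43·0.601477 = -0.712742
y(2.15) ≈ -0.7127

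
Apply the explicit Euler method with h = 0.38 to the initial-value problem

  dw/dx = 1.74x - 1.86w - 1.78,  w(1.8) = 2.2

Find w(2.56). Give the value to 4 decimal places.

1.1048

Euler: w_{n+1} = w_n + h·f(x_n, w_n).
x=1.800000, w=2.200000: f=-2.740000 → w ← 2.200000 + 0.38·(-2.740000) = 1.158800
x=2.180000, w=1.158800: f=-0.142168 → w ← 1.158800 + 0.38·(-0.142168) = 1.104776
w(2.56) ≈ 1.1048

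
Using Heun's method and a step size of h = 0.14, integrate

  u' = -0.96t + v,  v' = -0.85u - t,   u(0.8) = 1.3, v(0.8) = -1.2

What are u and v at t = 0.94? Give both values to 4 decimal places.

0.9964, -1.4601

Heun on (u,v): k1 = f(t_n, state_n); k2 = f(t_n + h, state_n + h·k1); state_{n+1} = state_n + (h/2)·(k1 + k2).
0.800000: (1.300000, -1.200000)
  k1 = (-1.968000, -1.905000)
  predictor → (1.024480, -1.466700)
  k2 = (-2.369100, -1.810808)
  → (0.996403, -1.460107)
(u(0.94), v(0.94)) ≈ (0.9964, -1.4601)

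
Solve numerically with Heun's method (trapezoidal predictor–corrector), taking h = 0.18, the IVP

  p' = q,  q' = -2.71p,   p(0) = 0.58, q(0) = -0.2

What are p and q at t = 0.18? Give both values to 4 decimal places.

0.5185, -0.4741

Heun on (p,q): k1 = f(t_n, state_n); k2 = f(t_n + h, state_n + h·k1); state_{n+1} = state_n + (h/2)·(k1 + k2).
0.000000: (0.580000, -0.200000)
  k1 = (-0.200000, -1.571800)
  predictor → (0.544000, -0.482924)
  k2 = (-0.482924, -1.474240)
  → (0.518537, -0.474144)
(p(0.18), q(0.18)) ≈ (0.5185, -0.4741)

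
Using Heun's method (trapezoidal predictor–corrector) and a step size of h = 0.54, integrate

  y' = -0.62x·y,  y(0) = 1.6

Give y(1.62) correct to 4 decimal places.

Heun: k1 = f(x_n, y_n); k2 = f(x_n + h, y_n + h·k1); y_{n+1} = y_n + (h/2)·(k1 + k2).
x=0.000000, y=1.600000:
  k1 = f(0.000000, 1.600000) = 0.000000
  k2 = f(0.540000, 1.600000) = -0.535680
  y ← 1.600000 + (0.54/2)·(0.000000 + (-0.535680)) = 1.455366
x=0.540000, y=1.455366:
  k1 = f(0.540000, 1.455366) = -0.487257
  k2 = f(1.080000, 1.192248) = -0.798329
  y ← 1.455366 + (0.54/2)·(-0.487257 + (-0.798329)) = 1.108258
x=1.080000, y=1.108258:
  k1 = f(1.080000, 1.108258) = -0.742090
  k2 = f(1.620000, 0.707530) = -0.710643
  y ← 1.108258 + (0.54/2)·(-0.742090 + (-0.710643)) = 0.716020
y(1.62) ≈ 0.7160

0.7160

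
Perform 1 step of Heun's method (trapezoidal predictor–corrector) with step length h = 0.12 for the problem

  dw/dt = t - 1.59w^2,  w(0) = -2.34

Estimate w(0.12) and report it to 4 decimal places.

-3.9481

Heun: k1 = f(t_n, w_n); k2 = f(t_n + h, w_n + h·k1); w_{n+1} = w_n + (h/2)·(k1 + k2).
t=0.000000, w=-2.340000:
  k1 = f(0.000000, -2.340000) = -8.706204
  k2 = f(0.120000, -3.384744) = -18.095827
  w ← -2.340000 + (0.12/2)·(-8.706204 + (-18.095827)) = -3.948122
w(0.12) ≈ -3.9481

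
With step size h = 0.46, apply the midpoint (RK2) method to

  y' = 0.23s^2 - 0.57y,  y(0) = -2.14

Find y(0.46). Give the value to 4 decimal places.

Midpoint: k1 = f(s_n, y_n); k2 = f(s_n + h/2, y_n + (h/2)·k1); y_{n+1} = y_n + h·k2.
s=0.000000, y=-2.140000:
  k1 = f(0.000000, -2.140000) = 1.219800
  k2 = f(0.230000, -1.859446) = 1.072051
  y ← -2.140000 + 0.46·1.072051 = -1.646856
y(0.46) ≈ -1.6469

-1.6469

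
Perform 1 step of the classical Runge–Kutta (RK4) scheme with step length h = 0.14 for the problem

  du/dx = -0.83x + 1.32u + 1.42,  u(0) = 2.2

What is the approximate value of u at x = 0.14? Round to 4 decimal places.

2.8562

RK4: k1 = f(x_n, u_n); k2 = f(x_n + h/2, u_n + (h/2)·k1); k3 = f(x_n + h/2, u_n + (h/2)·k2); k4 = f(x_n + h, u_n + h·k3); u_{n+1} = u_n + (h/6)·(k1 + 2k2 + 2k3 + k4).
x=0.000000, u=2.200000:
  k1 = f(0.000000, 2.200000) = 4.324000
  k2 = f(0.070000, 2.502680) = 4.665438
  k3 = f(0.070000, 2.526581) = 4.696986
  k4 = f(0.140000, 2.857578) = 5.075803
  u ← 2.200000 + (0.14/6)·(k1 + 2k2 + 2k3 + k4) = 2.856242
u(0.14) ≈ 2.8562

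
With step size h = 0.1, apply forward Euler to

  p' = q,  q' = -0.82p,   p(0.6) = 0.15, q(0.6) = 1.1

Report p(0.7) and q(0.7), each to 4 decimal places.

Euler on (p,q): p_{n+1} = p_n + h·p', q_{n+1} = q_n + h·q'.
0.600000: (0.150000, 1.100000); f=(1.100000, -0.123000) → (0.260000, 1.087700)
(p(0.7), q(0.7)) ≈ (0.2600, 1.0877)

0.2600, 1.0877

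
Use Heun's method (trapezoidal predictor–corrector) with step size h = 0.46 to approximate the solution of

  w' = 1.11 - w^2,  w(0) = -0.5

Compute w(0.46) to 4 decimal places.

-0.0494

Heun: k1 = f(t_n, w_n); k2 = f(t_n + h, w_n + h·k1); w_{n+1} = w_n + (h/2)·(k1 + k2).
t=0.000000, w=-0.500000:
  k1 = f(0.000000, -0.500000) = 0.860000
  k2 = f(0.460000, -0.104400) = 1.099101
  w ← -0.500000 + (0.46/2)·(0.860000 + 1.099101) = -0.049407
w(0.46) ≈ -0.0494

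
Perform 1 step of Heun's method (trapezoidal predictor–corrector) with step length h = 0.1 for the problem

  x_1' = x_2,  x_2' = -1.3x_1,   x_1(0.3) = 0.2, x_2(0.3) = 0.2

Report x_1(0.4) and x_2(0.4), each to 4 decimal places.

0.2187, 0.1727

Heun on (x_1,x_2): k1 = f(t_n, state_n); k2 = f(t_n + h, state_n + h·k1); state_{n+1} = state_n + (h/2)·(k1 + k2).
0.300000: (0.200000, 0.200000)
  k1 = (0.200000, -0.260000)
  predictor → (0.220000, 0.174000)
  k2 = (0.174000, -0.286000)
  → (0.218700, 0.172700)
(x_1(0.4), x_2(0.4)) ≈ (0.2187, 0.1727)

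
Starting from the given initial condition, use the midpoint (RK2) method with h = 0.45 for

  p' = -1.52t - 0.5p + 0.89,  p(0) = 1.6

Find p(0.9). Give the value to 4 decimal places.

Midpoint: k1 = f(t_n, p_n); k2 = f(t_n + h/2, p_n + (h/2)·k1); p_{n+1} = p_n + h·k2.
t=0.000000, p=1.600000:
  k1 = f(0.000000, 1.600000) = 0.090000
  k2 = f(0.225000, 1.620250) = -0.262125
  p ← 1.600000 + 0.45·(-0.262125) = 1.482044
t=0.450000, p=1.482044:
  k1 = f(0.450000, 1.482044) = -0.535022
  k2 = f(0.675000, 1.361664) = -0.816832
  p ← 1.482044 + 0.45·(-0.816832) = 1.114469
p(0.9) ≈ 1.1145

1.1145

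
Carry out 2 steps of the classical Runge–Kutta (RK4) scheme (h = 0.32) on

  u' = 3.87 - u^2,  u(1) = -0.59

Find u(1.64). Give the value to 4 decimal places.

RK4: k1 = f(x_n, u_n); k2 = f(x_n + h/2, u_n + (h/2)·k1); k3 = f(x_n + h/2, u_n + (h/2)·k2); k4 = f(x_n + h, u_n + h·k3); u_{n+1} = u_n + (h/6)·(k1 + 2k2 + 2k3 + k4).
x=1.000000, u=-0.590000:
  k1 = f(1.000000, -0.590000) = 3.521900
  k2 = f(1.160000, -0.026496) = 3.869298
  k3 = f(1.160000, 0.029088) = 3.869154
  k4 = f(1.320000, 0.648129) = 3.449928
  u ← -0.590000 + (0.32/6)·(k1 + 2k2 + 2k3 + k4) = 0.607266
x=1.320000, u=0.607266:
  k1 = f(1.320000, 0.607266) = 3.501228
  k2 = f(1.480000, 1.167462) = 2.507032
  k3 = f(1.480000, 1.008391) = 2.853148
  k4 = f(1.640000, 1.520273) = 1.558770
  u ← 0.607266 + (0.32/6)·(k1 + 2k2 + 2k3 + k4) = 1.448885
u(1.64) ≈ 1.4489

1.4489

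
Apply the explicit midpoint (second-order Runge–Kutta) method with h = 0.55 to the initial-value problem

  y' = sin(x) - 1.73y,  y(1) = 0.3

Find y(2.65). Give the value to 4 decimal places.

0.4059

Midpoint: k1 = f(x_n, y_n); k2 = f(x_n + h/2, y_n + (h/2)·k1); y_{n+1} = y_n + h·k2.
x=1.000000, y=0.300000:
  k1 = f(1.000000, 0.300000) = 0.322471
  k2 = f(1.275000, 0.388680) = 0.284155
  y ← 0.300000 + 0.55·0.284155 = 0.456285
x=1.550000, y=0.456285:
  k1 = f(1.550000, 0.456285) = 0.210411
  k2 = f(1.825000, 0.514148) = 0.078388
  y ← 0.456285 + 0.55·0.078388 = 0.499398
x=2.100000, y=0.499398:
  k1 = f(2.100000, 0.499398) = -0.000750
  k2 = f(2.375000, 0.499192) = -0.169917
  y ← 0.499398 + 0.55·(-0.169917) = 0.405944
y(2.65) ≈ 0.4059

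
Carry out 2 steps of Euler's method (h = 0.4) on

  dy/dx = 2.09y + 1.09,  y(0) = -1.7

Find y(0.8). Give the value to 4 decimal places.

-4.4940

Euler: y_{n+1} = y_n + h·f(x_n, y_n).
x=0.000000, y=-1.700000: f=-2.463000 → y ← -1.700000 + 0.4·(-2.463000) = -2.685200
x=0.400000, y=-2.685200: f=-4.522068 → y ← -2.685200 + 0.4·(-4.522068) = -4.494027
y(0.8) ≈ -4.4940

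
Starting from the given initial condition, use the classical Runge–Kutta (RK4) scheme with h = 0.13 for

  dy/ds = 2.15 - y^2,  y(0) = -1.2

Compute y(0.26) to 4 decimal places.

RK4: k1 = f(s_n, y_n); k2 = f(s_n + h/2, y_n + (h/2)·k1); k3 = f(s_n + h/2, y_n + (h/2)·k2); k4 = f(s_n + h, y_n + h·k3); y_{n+1} = y_n + (h/6)·(k1 + 2k2 + 2k3 + k4).
s=0.000000, y=-1.200000:
  k1 = f(0.000000, -1.200000) = 0.710000
  k2 = f(0.065000, -1.153850) = 0.818630
  k3 = f(0.065000, -1.146789) = 0.834875
  k4 = f(0.130000, -1.091466) = 0.958701
  y ← -1.200000 + (0.13/6)·(k1 + 2k2 + 2k3 + k4) = -1.092193
s=0.130000, y=-1.092193:
  k1 = f(0.130000, -1.092193) = 0.957115
  k2 = f(0.195000, -1.029980) = 1.089140
  k3 = f(0.195000, -1.021399) = 1.106744
  k4 = f(0.260000, -0.948316) = 1.250697
  y ← -1.092193 + (0.13/6)·(k1 + 2k2 + 2k3 + k4) = -0.949202
y(0.26) ≈ -0.9492

-0.9492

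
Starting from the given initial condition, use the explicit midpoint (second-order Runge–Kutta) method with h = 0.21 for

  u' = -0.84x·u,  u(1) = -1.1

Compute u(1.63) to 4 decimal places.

Midpoint: k1 = f(x_n, u_n); k2 = f(x_n + h/2, u_n + (h/2)·k1); u_{n+1} = u_n + h·k2.
x=1.000000, u=-1.100000:
  k1 = f(1.000000, -1.100000) = 0.924000
  k2 = f(1.105000, -1.002980) = 0.930966
  u ← -1.100000 + 0.21·0.930966 = -0.904497
x=1.210000, u=-0.904497:
  k1 = f(1.210000, -0.904497) = 0.919331
  k2 = f(1.315000, -0.807967) = 0.892481
  u ← -0.904497 + 0.21·0.892481 = -0.717076
x=1.420000, u=-0.717076:
  k1 = f(1.420000, -0.717076) = 0.855328
  k2 = f(1.525000, -0.627267) = 0.803529
  u ← -0.717076 + 0.21·0.803529 = -0.548335
u(1.63) ≈ -0.5483

-0.5483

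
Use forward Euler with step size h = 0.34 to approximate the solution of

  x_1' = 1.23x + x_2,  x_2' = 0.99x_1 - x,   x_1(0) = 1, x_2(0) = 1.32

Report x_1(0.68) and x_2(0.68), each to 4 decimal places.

Euler on (x_1,x_2): x_1_{n+1} = x_1_n + h·x_1', x_2_{n+1} = x_2_n + h·x_2'.
0.000000: (1.000000, 1.320000); f=(1.320000, 0.990000) → (1.448800, 1.656600)
0.340000: (1.448800, 1.656600); f=(2.074800, 1.094312) → (2.154232, 2.028666)
(x_1(0.68), x_2(0.68)) ≈ (2.1542, 2.0287)

2.1542, 2.0287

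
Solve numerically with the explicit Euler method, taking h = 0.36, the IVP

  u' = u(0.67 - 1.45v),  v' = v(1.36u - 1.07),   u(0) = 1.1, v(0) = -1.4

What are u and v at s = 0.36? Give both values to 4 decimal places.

Euler on (u,v): u_{n+1} = u_n + h·u', v_{n+1} = v_n + h·v'.
0.000000: (1.100000, -1.400000); f=(2.970000, -0.596400) → (2.169200, -1.614704)
(u(0.36), v(0.36)) ≈ (2.1692, -1.6147)

2.1692, -1.6147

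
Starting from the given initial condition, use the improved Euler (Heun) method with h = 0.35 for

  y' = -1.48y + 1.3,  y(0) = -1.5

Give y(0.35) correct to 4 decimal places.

-0.5871

Heun: k1 = f(t_n, y_n); k2 = f(t_n + h, y_n + h·k1); y_{n+1} = y_n + (h/2)·(k1 + k2).
t=0.000000, y=-1.500000:
  k1 = f(0.000000, -1.500000) = 3.520000
  k2 = f(0.350000, -0.268000) = 1.696640
  y ← -1.500000 + (0.35/2)·(3.520000 + 1.696640) = -0.587088
y(0.35) ≈ -0.5871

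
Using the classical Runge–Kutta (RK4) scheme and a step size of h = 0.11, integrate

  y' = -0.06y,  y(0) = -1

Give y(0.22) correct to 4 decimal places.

RK4: k1 = f(x_n, y_n); k2 = f(x_n + h/2, y_n + (h/2)·k1); k3 = f(x_n + h/2, y_n + (h/2)·k2); k4 = f(x_n + h, y_n + h·k3); y_{n+1} = y_n + (h/6)·(k1 + 2k2 + 2k3 + k4).
x=0.000000, y=-1.000000:
  k1 = f(0.000000, -1.000000) = 0.060000
  k2 = f(0.055000, -0.996700) = 0.059802
  k3 = f(0.055000, -0.996711) = 0.059803
  k4 = f(0.110000, -0.993422) = 0.059605
  y ← -1.000000 + (0.11/6)·(k1 + 2k2 + 2k3 + k4) = -0.993422
x=0.110000, y=-0.993422:
  k1 = f(0.110000, -0.993422) = 0.059605
  k2 = f(0.165000, -0.990143) = 0.059409
  k3 = f(0.165000, -0.990154) = 0.059409
  k4 = f(0.220000, -0.986887) = 0.059213
  y ← -0.993422 + (0.11/6)·(k1 + 2k2 + 2k3 + k4) = -0.986887
y(0.22) ≈ -0.9869

-0.9869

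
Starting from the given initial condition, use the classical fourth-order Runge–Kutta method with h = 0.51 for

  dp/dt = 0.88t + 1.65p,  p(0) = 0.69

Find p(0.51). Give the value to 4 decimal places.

RK4: k1 = f(t_n, p_n); k2 = f(t_n + h/2, p_n + (h/2)·k1); k3 = f(t_n + h/2, p_n + (h/2)·k2); k4 = f(t_n + h, p_n + h·k3); p_{n+1} = p_n + (h/6)·(k1 + 2k2 + 2k3 + k4).
t=0.000000, p=0.690000:
  k1 = f(0.000000, 0.690000) = 1.138500
  k2 = f(0.255000, 0.980317) = 1.841924
  k3 = f(0.255000, 1.159691) = 2.137889
  k4 = f(0.510000, 1.780324) = 3.386334
  p ← 0.690000 + (0.51/6)·(k1 + 2k2 + 2k3 + k4) = 1.751179
p(0.51) ≈ 1.7512

1.7512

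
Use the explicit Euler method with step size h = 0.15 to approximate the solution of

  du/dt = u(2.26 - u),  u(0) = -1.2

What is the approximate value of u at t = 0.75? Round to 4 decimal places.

-33.3889

Euler: u_{n+1} = u_n + h·f(t_n, u_n).
t=0.000000, u=-1.200000: f=-4.152000 → u ← -1.200000 + 0.15·(-4.152000) = -1.822800
t=0.150000, u=-1.822800: f=-7.442128 → u ← -1.822800 + 0.15·(-7.442128) = -2.939119
t=0.300000, u=-2.939119: f=-15.280831 → u ← -2.939119 + 0.15·(-15.280831) = -5.231244
t=0.450000, u=-5.231244: f=-39.188523 → u ← -5.231244 + 0.15·(-39.188523) = -11.109522
t=0.600000, u=-11.109522: f=-148.529004 → u ← -11.109522 + 0.15·(-148.529004) = -33.388873
u(0.75) ≈ -33.3889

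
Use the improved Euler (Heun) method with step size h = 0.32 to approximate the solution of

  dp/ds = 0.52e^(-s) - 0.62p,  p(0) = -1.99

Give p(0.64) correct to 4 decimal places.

Heun: k1 = f(s_n, p_n); k2 = f(s_n + h, p_n + h·k1); p_{n+1} = p_n + (h/2)·(k1 + k2).
s=0.000000, p=-1.990000:
  k1 = f(0.000000, -1.990000) = 1.753800
  k2 = f(0.320000, -1.428784) = 1.263444
  p ← -1.990000 + (0.32/2)·(1.753800 + 1.263444) = -1.507241
s=0.320000, p=-1.507241:
  k1 = f(0.320000, -1.507241) = 1.312087
  k2 = f(0.640000, -1.087373) = 0.948363
  p ← -1.507241 + (0.32/2)·(1.312087 + 0.948363) = -1.145569
p(0.64) ≈ -1.1456

-1.1456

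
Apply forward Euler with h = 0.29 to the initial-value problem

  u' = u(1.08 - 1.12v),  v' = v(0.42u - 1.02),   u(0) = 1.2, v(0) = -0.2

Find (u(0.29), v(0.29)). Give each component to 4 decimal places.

1.6538, -0.1701

Euler on (u,v): u_{n+1} = u_n + h·u', v_{n+1} = v_n + h·v'.
0.000000: (1.200000, -0.200000); f=(1.564800, 0.103200) → (1.653792, -0.170072)
(u(0.29), v(0.29)) ≈ (1.6538, -0.1701)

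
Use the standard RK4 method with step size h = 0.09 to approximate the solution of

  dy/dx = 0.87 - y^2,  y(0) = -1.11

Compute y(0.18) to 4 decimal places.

RK4: k1 = f(x_n, y_n); k2 = f(x_n + h/2, y_n + (h/2)·k1); k3 = f(x_n + h/2, y_n + (h/2)·k2); k4 = f(x_n + h, y_n + h·k3); y_{n+1} = y_n + (h/6)·(k1 + 2k2 + 2k3 + k4).
x=0.000000, y=-1.110000:
  k1 = f(0.000000, -1.110000) = -0.362100
  k2 = f(0.045000, -1.126295) = -0.398539
  k3 = f(0.045000, -1.127934) = -0.402236
  k4 = f(0.090000, -1.146201) = -0.443777
  y ← -1.110000 + (0.09/6)·(k1 + 2k2 + 2k3 + k4) = -1.146111
x=0.090000, y=-1.146111:
  k1 = f(0.090000, -1.146111) = -0.443571
  k2 = f(0.135000, -1.166072) = -0.489724
  k3 = f(0.135000, -1.168149) = -0.494572
  k4 = f(0.180000, -1.190623) = -0.547583
  y ← -1.146111 + (0.09/6)·(k1 + 2k2 + 2k3 + k4) = -1.190508
y(0.18) ≈ -1.1905

-1.1905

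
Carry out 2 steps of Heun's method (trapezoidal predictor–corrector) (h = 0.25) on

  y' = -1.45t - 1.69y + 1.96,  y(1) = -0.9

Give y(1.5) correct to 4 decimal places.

-0.3795

Heun: k1 = f(t_n, y_n); k2 = f(t_n + h, y_n + h·k1); y_{n+1} = y_n + (h/2)·(k1 + k2).
t=1.000000, y=-0.900000:
  k1 = f(1.000000, -0.900000) = 2.031000
  k2 = f(1.250000, -0.392250) = 0.810403
  y ← -0.900000 + (0.25/2)·(2.031000 + 0.810403) = -0.544825
t=1.250000, y=-0.544825:
  k1 = f(1.250000, -0.544825) = 1.068254
  k2 = f(1.500000, -0.277761) = 0.254417
  y ← -0.544825 + (0.25/2)·(1.068254 + 0.254417) = -0.379491
y(1.5) ≈ -0.3795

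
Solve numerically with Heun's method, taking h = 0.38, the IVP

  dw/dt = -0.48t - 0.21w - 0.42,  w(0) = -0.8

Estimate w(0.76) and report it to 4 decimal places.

Heun: k1 = f(t_n, w_n); k2 = f(t_n + h, w_n + h·k1); w_{n+1} = w_n + (h/2)·(k1 + k2).
t=0.000000, w=-0.800000:
  k1 = f(0.000000, -0.800000) = -0.252000
  k2 = f(0.380000, -0.895760) = -0.414290
  w ← -0.800000 + (0.38/2)·(-0.252000 + (-0.414290)) = -0.926595
t=0.380000, w=-0.926595:
  k1 = f(0.380000, -0.926595) = -0.407815
  k2 = f(0.760000, -1.081565) = -0.557671
  w ← -0.926595 + (0.38/2)·(-0.407815 + (-0.557671)) = -1.110038
w(0.76) ≈ -1.1100

-1.1100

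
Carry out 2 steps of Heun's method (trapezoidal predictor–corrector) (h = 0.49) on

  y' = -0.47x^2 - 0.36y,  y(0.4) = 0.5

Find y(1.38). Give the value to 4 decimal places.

-0.0316

Heun: k1 = f(x_n, y_n); k2 = f(x_n + h, y_n + h·k1); y_{n+1} = y_n + (h/2)·(k1 + k2).
x=0.400000, y=0.500000:
  k1 = f(0.400000, 0.500000) = -0.255200
  k2 = f(0.890000, 0.374952) = -0.507270
  y ← 0.500000 + (0.49/2)·(-0.255200 + (-0.507270)) = 0.313195
x=0.890000, y=0.313195:
  k1 = f(0.890000, 0.313195) = -0.485037
  k2 = f(1.380000, 0.075527) = -0.922258
  y ← 0.313195 + (0.49/2)·(-0.485037 + (-0.922258)) = -0.031592
y(1.38) ≈ -0.0316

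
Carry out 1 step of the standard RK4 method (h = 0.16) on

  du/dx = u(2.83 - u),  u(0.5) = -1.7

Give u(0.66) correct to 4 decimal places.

-4.0537

RK4: k1 = f(x_n, u_n); k2 = f(x_n + h/2, u_n + (h/2)·k1); k3 = f(x_n + h/2, u_n + (h/2)·k2); k4 = f(x_n + h, u_n + h·k3); u_{n+1} = u_n + (h/6)·(k1 + 2k2 + 2k3 + k4).
x=0.500000, u=-1.700000:
  k1 = f(0.500000, -1.700000) = -7.701000
  k2 = f(0.580000, -2.316080) = -11.918733
  k3 = f(0.580000, -2.653499) = -14.550456
  k4 = f(0.660000, -4.028073) = -27.624819
  u ← -1.700000 + (0.16/6)·(k1 + 2k2 + 2k3 + k4) = -4.053712
u(0.66) ≈ -4.0537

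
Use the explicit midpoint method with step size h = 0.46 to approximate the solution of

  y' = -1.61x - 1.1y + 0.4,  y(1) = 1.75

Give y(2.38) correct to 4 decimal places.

-1.4236

Midpoint: k1 = f(x_n, y_n); k2 = f(x_n + h/2, y_n + (h/2)·k1); y_{n+1} = y_n + h·k2.
x=1.000000, y=1.750000:
  k1 = f(1.000000, 1.750000) = -3.135000
  k2 = f(1.230000, 1.028950) = -2.712145
  y ← 1.750000 + 0.46·(-2.712145) = 0.502413
x=1.460000, y=0.502413:
  k1 = f(1.460000, 0.502413) = -2.503255
  k2 = f(1.690000, -0.073335) = -2.240231
  y ← 0.502413 + 0.46·(-2.240231) = -0.528093
x=1.920000, y=-0.528093:
  k1 = f(1.920000, -0.528093) = -2.110298
  k2 = f(2.150000, -1.013462) = -1.946692
  y ← -0.528093 + 0.46·(-1.946692) = -1.423572
y(2.38) ≈ -1.4236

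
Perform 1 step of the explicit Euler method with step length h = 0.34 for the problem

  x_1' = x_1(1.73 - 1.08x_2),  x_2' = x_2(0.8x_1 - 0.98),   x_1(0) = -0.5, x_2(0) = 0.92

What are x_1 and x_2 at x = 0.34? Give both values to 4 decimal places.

-0.6252, 0.4883

Euler on (x_1,x_2): x_1_{n+1} = x_1_n + h·x_1', x_2_{n+1} = x_2_n + h·x_2'.
0.000000: (-0.500000, 0.920000); f=(-0.368200, -1.269600) → (-0.625188, 0.488336)
(x_1(0.34), x_2(0.34)) ≈ (-0.6252, 0.4883)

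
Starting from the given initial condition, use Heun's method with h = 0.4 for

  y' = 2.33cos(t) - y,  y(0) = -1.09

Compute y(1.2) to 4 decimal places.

0.7446

Heun: k1 = f(t_n, y_n); k2 = f(t_n + h, y_n + h·k1); y_{n+1} = y_n + (h/2)·(k1 + k2).
t=0.000000, y=-1.090000:
  k1 = f(0.000000, -1.090000) = 3.420000
  k2 = f(0.400000, 0.278000) = 1.868072
  y ← -1.090000 + (0.4/2)·(3.420000 + 1.868072) = -0.032386
t=0.400000, y=-0.032386:
  k1 = f(0.400000, -0.032386) = 2.178458
  k2 = f(0.800000, 0.838998) = 0.784329
  y ← -0.032386 + (0.4/2)·(2.178458 + 0.784329) = 0.560172
t=0.800000, y=0.560172:
  k1 = f(0.800000, 0.560172) = 1.063155
  k2 = f(1.200000, 0.985434) = -0.141140
  y ← 0.560172 + (0.4/2)·(1.063155 + (-0.141140)) = 0.744575
y(1.2) ≈ 0.7446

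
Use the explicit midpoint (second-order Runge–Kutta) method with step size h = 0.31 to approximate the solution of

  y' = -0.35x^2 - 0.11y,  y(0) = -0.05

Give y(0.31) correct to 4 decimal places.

Midpoint: k1 = f(x_n, y_n); k2 = f(x_n + h/2, y_n + (h/2)·k1); y_{n+1} = y_n + h·k2.
x=0.000000, y=-0.050000:
  k1 = f(0.000000, -0.050000) = 0.005500
  k2 = f(0.155000, -0.049148) = -0.003003
  y ← -0.050000 + 0.31·(-0.003003) = -0.050931
y(0.31) ≈ -0.0509

-0.0509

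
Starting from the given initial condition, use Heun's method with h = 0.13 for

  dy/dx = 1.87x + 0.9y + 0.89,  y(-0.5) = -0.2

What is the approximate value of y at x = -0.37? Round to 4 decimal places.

Heun: k1 = f(x_n, y_n); k2 = f(x_n + h, y_n + h·k1); y_{n+1} = y_n + (h/2)·(k1 + k2).
x=-0.500000, y=-0.200000:
  k1 = f(-0.500000, -0.200000) = -0.225000
  k2 = f(-0.370000, -0.229250) = -0.008225
  y ← -0.200000 + (0.13/2)·(-0.225000 + (-0.008225)) = -0.215160
y(-0.37) ≈ -0.2152

-0.2152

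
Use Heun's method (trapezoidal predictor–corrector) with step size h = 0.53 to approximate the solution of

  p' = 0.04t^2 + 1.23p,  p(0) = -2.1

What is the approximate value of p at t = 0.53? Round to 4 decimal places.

-3.9122

Heun: k1 = f(t_n, p_n); k2 = f(t_n + h, p_n + h·k1); p_{n+1} = p_n + (h/2)·(k1 + k2).
t=0.000000, p=-2.100000:
  k1 = f(0.000000, -2.100000) = -2.583000
  k2 = f(0.530000, -3.468990) = -4.255622
  p ← -2.100000 + (0.53/2)·(-2.583000 + (-4.255622)) = -3.912235
p(0.53) ≈ -3.9122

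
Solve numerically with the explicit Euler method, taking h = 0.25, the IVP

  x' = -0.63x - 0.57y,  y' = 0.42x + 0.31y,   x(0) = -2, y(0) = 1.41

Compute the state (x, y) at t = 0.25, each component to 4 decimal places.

Euler on (x,y): x_{n+1} = x_n + h·x', y_{n+1} = y_n + h·y'.
0.000000: (-2.000000, 1.410000); f=(0.456300, -0.402900) → (-1.885925, 1.309275)
(x(0.25), y(0.25)) ≈ (-1.8859, 1.3093)

-1.8859, 1.3093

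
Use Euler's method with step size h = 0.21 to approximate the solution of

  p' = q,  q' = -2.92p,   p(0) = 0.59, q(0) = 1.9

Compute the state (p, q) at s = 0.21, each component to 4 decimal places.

Euler on (p,q): p_{n+1} = p_n + h·p', q_{n+1} = q_n + h·q'.
0.000000: (0.590000, 1.900000); f=(1.900000, -1.722800) → (0.989000, 1.538212)
(p(0.21), q(0.21)) ≈ (0.9890, 1.5382)

0.9890, 1.5382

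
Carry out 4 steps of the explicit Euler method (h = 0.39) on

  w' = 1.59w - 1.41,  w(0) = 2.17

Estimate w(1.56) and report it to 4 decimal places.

Euler: w_{n+1} = w_n + h·f(t_n, w_n).
t=0.000000, w=2.170000: f=2.040300 → w ← 2.170000 + 0.39·2.040300 = 2.965717
t=0.390000, w=2.965717: f=3.305490 → w ← 2.965717 + 0.39·3.305490 = 4.254858
t=0.780000, w=4.254858: f=5.355224 → w ← 4.254858 + 0.39·5.355224 = 6.343396
t=1.170000, w=6.343396: f=8.675999 → w ← 6.343396 + 0.39·8.675999 = 9.727035
w(1.56) ≈ 9.7270

9.7270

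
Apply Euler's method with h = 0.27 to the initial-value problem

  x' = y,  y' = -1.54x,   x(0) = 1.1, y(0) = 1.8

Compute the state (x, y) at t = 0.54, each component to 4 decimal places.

Euler on (x,y): x_{n+1} = x_n + h·x', y_{n+1} = y_n + h·y'.
0.000000: (1.100000, 1.800000); f=(1.800000, -1.694000) → (1.586000, 1.342620)
0.270000: (1.586000, 1.342620); f=(1.342620, -2.442440) → (1.948507, 0.683161)
(x(0.54), y(0.54)) ≈ (1.9485, 0.6832)

1.9485, 0.6832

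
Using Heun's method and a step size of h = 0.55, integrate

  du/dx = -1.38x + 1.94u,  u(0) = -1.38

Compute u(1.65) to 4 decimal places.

-30.4609

Heun: k1 = f(x_n, u_n); k2 = f(x_n + h, u_n + h·k1); u_{n+1} = u_n + (h/2)·(k1 + k2).
x=0.000000, u=-1.380000:
  k1 = f(0.000000, -1.380000) = -2.677200
  k2 = f(0.550000, -2.852460) = -6.292772
  u ← -1.380000 + (0.55/2)·(-2.677200 + (-6.292772)) = -3.846742
x=0.550000, u=-3.846742:
  k1 = f(0.550000, -3.846742) = -8.221680
  k2 = f(1.100000, -8.368667) = -17.753213
  u ← -3.846742 + (0.55/2)·(-8.221680 + (-17.753213)) = -10.989838
x=1.100000, u=-10.989838:
  k1 = f(1.100000, -10.989838) = -22.838286
  k2 = f(1.650000, -23.550895) = -47.965737
  u ← -10.989838 + (0.55/2)·(-22.838286 + (-47.965737)) = -30.460944
u(1.65) ≈ -30.4609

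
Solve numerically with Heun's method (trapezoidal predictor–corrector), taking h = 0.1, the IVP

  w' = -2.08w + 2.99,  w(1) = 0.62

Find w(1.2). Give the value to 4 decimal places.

0.8963

Heun: k1 = f(x_n, w_n); k2 = f(x_n + h, w_n + h·k1); w_{n+1} = w_n + (h/2)·(k1 + k2).
x=1.000000, w=0.620000:
  k1 = f(1.000000, 0.620000) = 1.700400
  k2 = f(1.100000, 0.790040) = 1.346717
  w ← 0.620000 + (0.1/2)·(1.700400 + 1.346717) = 0.772356
x=1.100000, w=0.772356:
  k1 = f(1.100000, 0.772356) = 1.383500
  k2 = f(1.200000, 0.910706) = 1.095732
  w ← 0.772356 + (0.1/2)·(1.383500 + 1.095732) = 0.896317
w(1.2) ≈ 0.8963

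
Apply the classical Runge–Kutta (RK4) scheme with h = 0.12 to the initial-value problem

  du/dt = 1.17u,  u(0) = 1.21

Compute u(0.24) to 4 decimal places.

1.6023

RK4: k1 = f(t_n, u_n); k2 = f(t_n + h/2, u_n + (h/2)·k1); k3 = f(t_n + h/2, u_n + (h/2)·k2); k4 = f(t_n + h, u_n + h·k3); u_{n+1} = u_n + (h/6)·(k1 + 2k2 + 2k3 + k4).
t=0.000000, u=1.210000:
  k1 = f(0.000000, 1.210000) = 1.415700
  k2 = f(0.060000, 1.294942) = 1.515082
  k3 = f(0.060000, 1.300905) = 1.522059
  k4 = f(0.120000, 1.392647) = 1.629397
  u ← 1.210000 + (0.12/6)·(k1 + 2k2 + 2k3 + k4) = 1.392388
t=0.120000, u=1.392388:
  k1 = f(0.120000, 1.392388) = 1.629093
  k2 = f(0.180000, 1.490133) = 1.743456
  k3 = f(0.180000, 1.496995) = 1.751484
  k4 = f(0.240000, 1.602566) = 1.875002
  u ← 1.392388 + (0.12/6)·(k1 + 2k2 + 2k3 + k4) = 1.602267
u(0.24) ≈ 1.6023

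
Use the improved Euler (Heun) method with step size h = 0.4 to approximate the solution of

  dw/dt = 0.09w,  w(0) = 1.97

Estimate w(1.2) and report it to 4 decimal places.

2.1946

Heun: k1 = f(t_n, w_n); k2 = f(t_n + h, w_n + h·k1); w_{n+1} = w_n + (h/2)·(k1 + k2).
t=0.000000, w=1.970000:
  k1 = f(0.000000, 1.970000) = 0.177300
  k2 = f(0.400000, 2.040920) = 0.183683
  w ← 1.970000 + (0.4/2)·(0.177300 + 0.183683) = 2.042197
t=0.400000, w=2.042197:
  k1 = f(0.400000, 2.042197) = 0.183798
  k2 = f(0.800000, 2.115716) = 0.190414
  w ← 2.042197 + (0.4/2)·(0.183798 + 0.190414) = 2.117039
t=0.800000, w=2.117039:
  k1 = f(0.800000, 2.117039) = 0.190534
  k2 = f(1.200000, 2.193252) = 0.197393
  w ← 2.117039 + (0.4/2)·(0.190534 + 0.197393) = 2.194624
w(1.2) ≈ 2.1946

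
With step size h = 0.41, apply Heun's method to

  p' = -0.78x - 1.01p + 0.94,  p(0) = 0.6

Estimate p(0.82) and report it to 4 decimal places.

Heun: k1 = f(x_n, p_n); k2 = f(x_n + h, p_n + h·k1); p_{n+1} = p_n + (h/2)·(k1 + k2).
x=0.000000, p=0.600000:
  k1 = f(0.000000, 0.600000) = 0.334000
  k2 = f(0.410000, 0.736940) = -0.124109
  p ← 0.600000 + (0.41/2)·(0.334000 + (-0.124109)) = 0.643028
x=0.410000, p=0.643028:
  k1 = f(0.410000, 0.643028) = -0.029258
  k2 = f(0.820000, 0.631032) = -0.336942
  p ← 0.643028 + (0.41/2)·(-0.029258 + (-0.336942)) = 0.567957
p(0.82) ≈ 0.5680

0.5680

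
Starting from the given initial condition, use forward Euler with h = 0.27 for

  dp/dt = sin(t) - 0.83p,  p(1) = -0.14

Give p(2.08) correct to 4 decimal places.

0.6823

Euler: p_{n+1} = p_n + h·f(t_n, p_n).
t=1.000000, p=-0.140000: f=0.957671 → p ← -0.140000 + 0.27·0.957671 = 0.118571
t=1.270000, p=0.118571: f=0.856687 → p ← 0.118571 + 0.27·0.856687 = 0.349877
t=1.540000, p=0.349877: f=0.709128 → p ← 0.349877 + 0.27·0.709128 = 0.541341
t=1.810000, p=0.541341: f=0.522214 → p ← 0.541341 + 0.27·0.522214 = 0.682339
p(2.08) ≈ 0.6823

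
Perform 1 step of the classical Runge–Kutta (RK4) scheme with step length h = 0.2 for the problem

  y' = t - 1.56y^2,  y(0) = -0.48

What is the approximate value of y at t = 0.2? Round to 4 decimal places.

-0.5421

RK4: k1 = f(t_n, y_n); k2 = f(t_n + h/2, y_n + (h/2)·k1); k3 = f(t_n + h/2, y_n + (h/2)·k2); k4 = f(t_n + h, y_n + h·k3); y_{n+1} = y_n + (h/6)·(k1 + 2k2 + 2k3 + k4).
t=0.000000, y=-0.480000:
  k1 = f(0.000000, -0.480000) = -0.359424
  k2 = f(0.100000, -0.515942) = -0.315267
  k3 = f(0.100000, -0.511527) = -0.308189
  k4 = f(0.200000, -0.541638) = -0.257660
  y ← -0.480000 + (0.2/6)·(k1 + 2k2 + 2k3 + k4) = -0.542133
y(0.2) ≈ -0.5421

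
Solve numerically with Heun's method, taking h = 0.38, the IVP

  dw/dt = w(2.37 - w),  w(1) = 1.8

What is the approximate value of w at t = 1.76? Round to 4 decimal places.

Heun: k1 = f(t_n, w_n); k2 = f(t_n + h, w_n + h·k1); w_{n+1} = w_n + (h/2)·(k1 + k2).
t=1.000000, w=1.800000:
  k1 = f(1.000000, 1.800000) = 1.026000
  k2 = f(1.380000, 2.189880) = 0.394441
  w ← 1.800000 + (0.38/2)·(1.026000 + 0.394441) = 2.069884
t=1.380000, w=2.069884:
  k1 = f(1.380000, 2.069884) = 0.621206
  k2 = f(1.760000, 2.305942) = 0.147714
  w ← 2.069884 + (0.38/2)·(0.621206 + 0.147714) = 2.215979
w(1.76) ≈ 2.2160

2.2160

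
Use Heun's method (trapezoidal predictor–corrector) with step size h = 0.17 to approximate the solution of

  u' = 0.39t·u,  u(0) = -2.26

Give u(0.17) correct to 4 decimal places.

-2.2727

Heun: k1 = f(t_n, u_n); k2 = f(t_n + h, u_n + h·k1); u_{n+1} = u_n + (h/2)·(k1 + k2).
t=0.000000, u=-2.260000:
  k1 = f(0.000000, -2.260000) = 0.000000
  k2 = f(0.170000, -2.260000) = -0.149838
  u ← -2.260000 + (0.17/2)·(0.000000 + (-0.149838)) = -2.272736
u(0.17) ≈ -2.2727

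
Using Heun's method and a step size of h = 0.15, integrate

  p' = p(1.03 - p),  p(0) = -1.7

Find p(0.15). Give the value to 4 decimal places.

-2.6638

Heun: k1 = f(t_n, p_n); k2 = f(t_n + h, p_n + h·k1); p_{n+1} = p_n + (h/2)·(k1 + k2).
t=0.000000, p=-1.700000:
  k1 = f(0.000000, -1.700000) = -4.641000
  k2 = f(0.150000, -2.396150) = -8.209569
  p ← -1.700000 + (0.15/2)·(-4.641000 + (-8.209569)) = -2.663793
p(0.15) ≈ -2.6638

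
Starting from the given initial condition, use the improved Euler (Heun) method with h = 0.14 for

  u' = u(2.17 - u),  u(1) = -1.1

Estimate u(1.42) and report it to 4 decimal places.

Heun: k1 = f(x_n, u_n); k2 = f(x_n + h, u_n + h·k1); u_{n+1} = u_n + (h/2)·(k1 + k2).
x=1.000000, u=-1.100000:
  k1 = f(1.000000, -1.100000) = -3.597000
  k2 = f(1.140000, -1.603580) = -6.051237
  u ← -1.100000 + (0.14/2)·(-3.597000 + (-6.051237)) = -1.775377
x=1.140000, u=-1.775377:
  k1 = f(1.140000, -1.775377) = -7.004529
  k2 = f(1.280000, -2.756011) = -13.576138
  u ← -1.775377 + (0.14/2)·(-7.004529 + (-13.576138)) = -3.216023
x=1.280000, u=-3.216023:
  k1 = f(1.280000, -3.216023) = -17.321577
  k2 = f(1.420000, -5.641044) = -44.062445
  u ← -3.216023 + (0.14/2)·(-17.321577 + (-44.062445)) = -7.512905
u(1.42) ≈ -7.5129

-7.5129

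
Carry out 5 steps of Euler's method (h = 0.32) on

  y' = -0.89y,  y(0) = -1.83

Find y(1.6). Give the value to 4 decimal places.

-0.3424

Euler: y_{n+1} = y_n + h·f(t_n, y_n).
t=0.000000, y=-1.830000: f=1.628700 → y ← -1.830000 + 0.32·1.628700 = -1.308816
t=0.320000, y=-1.308816: f=1.164846 → y ← -1.308816 + 0.32·1.164846 = -0.936065
t=0.640000, y=-0.936065: f=0.833098 → y ← -0.936065 + 0.32·0.833098 = -0.669474
t=0.960000, y=-0.669474: f=0.595832 → y ← -0.669474 + 0.32·0.595832 = -0.478808
t=1.280000, y=-0.478808: f=0.426139 → y ← -0.478808 + 0.32·0.426139 = -0.342443
y(1.6) ≈ -0.3424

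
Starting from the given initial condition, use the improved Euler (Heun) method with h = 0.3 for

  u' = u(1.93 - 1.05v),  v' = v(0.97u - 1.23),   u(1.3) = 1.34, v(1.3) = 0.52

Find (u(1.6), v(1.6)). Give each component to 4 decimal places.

2.0086, 0.5740

Heun on (u,v): k1 = f(t_n, state_n); k2 = f(t_n + h, state_n + h·k1); state_{n+1} = state_n + (h/2)·(k1 + k2).
1.300000: (1.340000, 0.520000)
  k1 = (1.854560, 0.036296)
  predictor → (1.896368, 0.530889)
  k2 = (2.602892, 0.323564)
  → (2.008618, 0.573979)
(u(1.6), v(1.6)) ≈ (2.0086, 0.5740)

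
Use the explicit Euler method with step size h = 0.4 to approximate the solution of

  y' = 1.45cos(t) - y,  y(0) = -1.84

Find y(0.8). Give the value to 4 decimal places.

0.2198

Euler: y_{n+1} = y_n + h·f(t_n, y_n).
t=0.000000, y=-1.840000: f=3.290000 → y ← -1.840000 + 0.4·3.290000 = -0.524000
t=0.400000, y=-0.524000: f=1.859538 → y ← -0.524000 + 0.4·1.859538 = 0.219815
y(0.8) ≈ 0.2198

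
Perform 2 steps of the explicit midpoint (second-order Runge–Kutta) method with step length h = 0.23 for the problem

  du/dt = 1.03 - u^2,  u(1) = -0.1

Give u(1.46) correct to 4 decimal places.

Midpoint: k1 = f(t_n, u_n); k2 = f(t_n + h/2, u_n + (h/2)·k1); u_{n+1} = u_n + h·k2.
t=1.000000, u=-0.100000:
  k1 = f(1.000000, -0.100000) = 1.020000
  k2 = f(1.115000, 0.017300) = 1.029701
  u ← -0.100000 + 0.23·1.029701 = 0.136831
t=1.230000, u=0.136831:
  k1 = f(1.230000, 0.136831) = 1.011277
  k2 = f(1.345000, 0.253128) = 0.965926
  u ← 0.136831 + 0.23·0.965926 = 0.358994
u(1.46) ≈ 0.3590

0.3590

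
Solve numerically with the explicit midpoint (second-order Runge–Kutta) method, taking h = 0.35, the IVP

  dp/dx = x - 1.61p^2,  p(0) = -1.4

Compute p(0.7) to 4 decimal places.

-29.7412

Midpoint: k1 = f(x_n, p_n); k2 = f(x_n + h/2, p_n + (h/2)·k1); p_{n+1} = p_n + h·k2.
x=0.000000, p=-1.400000:
  k1 = f(0.000000, -1.400000) = -3.155600
  k2 = f(0.175000, -1.952230) = -5.961035
  p ← -1.400000 + 0.35·(-5.961035) = -3.486362
x=0.350000, p=-3.486362:
  k1 = f(0.350000, -3.486362) = -19.219103
  k2 = f(0.525000, -6.849705) = -75.013725
  p ← -3.486362 + 0.35·(-75.013725) = -29.741166
p(0.7) ≈ -29.7412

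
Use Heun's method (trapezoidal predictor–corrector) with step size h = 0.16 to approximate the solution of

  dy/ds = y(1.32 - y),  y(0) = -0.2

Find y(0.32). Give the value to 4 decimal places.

Heun: k1 = f(s_n, y_n); k2 = f(s_n + h, y_n + h·k1); y_{n+1} = y_n + (h/2)·(k1 + k2).
s=0.000000, y=-0.200000:
  k1 = f(0.000000, -0.200000) = -0.304000
  k2 = f(0.160000, -0.248640) = -0.390027
  y ← -0.200000 + (0.16/2)·(-0.304000 + (-0.390027)) = -0.255522
s=0.160000, y=-0.255522:
  k1 = f(0.160000, -0.255522) = -0.402581
  k2 = f(0.320000, -0.319935) = -0.524673
  y ← -0.255522 + (0.16/2)·(-0.402581 + (-0.524673)) = -0.329702
y(0.32) ≈ -0.3297

-0.3297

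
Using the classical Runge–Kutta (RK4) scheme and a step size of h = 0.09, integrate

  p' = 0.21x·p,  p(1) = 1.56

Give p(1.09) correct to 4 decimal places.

1.5911

RK4: k1 = f(x_n, p_n); k2 = f(x_n + h/2, p_n + (h/2)·k1); k3 = f(x_n + h/2, p_n + (h/2)·k2); k4 = f(x_n + h, p_n + h·k3); p_{n+1} = p_n + (h/6)·(k1 + 2k2 + 2k3 + k4).
x=1.000000, p=1.560000:
  k1 = f(1.000000, 1.560000) = 0.327600
  k2 = f(1.045000, 1.574742) = 0.345577
  k3 = f(1.045000, 1.575551) = 0.345755
  k4 = f(1.090000, 1.591118) = 0.364207
  p ← 1.560000 + (0.09/6)·(k1 + 2k2 + 2k3 + k4) = 1.591117
p(1.09) ≈ 1.5911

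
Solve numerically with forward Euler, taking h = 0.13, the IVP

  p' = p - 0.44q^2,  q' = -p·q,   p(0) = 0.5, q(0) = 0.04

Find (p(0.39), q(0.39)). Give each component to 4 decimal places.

0.7212, 0.0318

Euler on (p,q): p_{n+1} = p_n + h·p', q_{n+1} = q_n + h·q'.
0.000000: (0.500000, 0.040000); f=(0.499296, -0.020000) → (0.564908, 0.037400)
0.130000: (0.564908, 0.037400); f=(0.564293, -0.021128) → (0.638267, 0.034653)
0.260000: (0.638267, 0.034653); f=(0.637738, -0.022118) → (0.721173, 0.031778)
(p(0.39), q(0.39)) ≈ (0.7212, 0.0318)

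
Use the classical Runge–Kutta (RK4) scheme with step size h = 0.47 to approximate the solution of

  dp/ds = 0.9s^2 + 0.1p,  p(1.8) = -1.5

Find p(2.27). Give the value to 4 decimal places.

0.2261

RK4: k1 = f(s_n, p_n); k2 = f(s_n + h/2, p_n + (h/2)·k1); k3 = f(s_n + h/2, p_n + (h/2)·k2); k4 = f(s_n + h, p_n + h·k3); p_{n+1} = p_n + (h/6)·(k1 + 2k2 + 2k3 + k4).
s=1.800000, p=-1.500000:
  k1 = f(1.800000, -1.500000) = 2.766000
  k2 = f(2.035000, -0.849990) = 3.642104
  k3 = f(2.035000, -0.644106) = 3.662692
  k4 = f(2.270000, 0.221465) = 4.659757
  p ← -1.500000 + (0.47/6)·(k1 + 2k2 + 2k3 + k4) = 0.226102
p(2.27) ≈ 0.2261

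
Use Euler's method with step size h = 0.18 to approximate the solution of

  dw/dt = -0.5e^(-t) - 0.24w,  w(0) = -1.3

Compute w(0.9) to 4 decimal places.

Euler: w_{n+1} = w_n + h·f(t_n, w_n).
t=0.000000, w=-1.300000: f=-0.188000 → w ← -1.300000 + 0.18·(-0.188000) = -1.333840
t=0.180000, w=-1.333840: f=-0.097514 → w ← -1.333840 + 0.18·(-0.097514) = -1.351392
t=0.360000, w=-1.351392: f=-0.024504 → w ← -1.351392 + 0.18·(-0.024504) = -1.355803
t=0.540000, w=-1.355803: f=0.034019 → w ← -1.355803 + 0.18·0.034019 = -1.349680
t=0.720000, w=-1.349680: f=0.080547 → w ← -1.349680 + 0.18·0.080547 = -1.335181
w(0.9) ≈ -1.3352

-1.3352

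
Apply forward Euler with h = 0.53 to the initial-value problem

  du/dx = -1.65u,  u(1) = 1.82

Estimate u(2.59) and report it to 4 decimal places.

Euler: u_{n+1} = u_n + h·f(x_n, u_n).
x=1.000000, u=1.820000: f=-3.003000 → u ← 1.820000 + 0.53·(-3.003000) = 0.228410
x=1.530000, u=0.228410: f=-0.376877 → u ← 0.228410 + 0.53·(-0.376877) = 0.028665
x=2.060000, u=0.028665: f=-0.047298 → u ← 0.028665 + 0.53·(-0.047298) = 0.003598
u(2.59) ≈ 0.0036

0.0036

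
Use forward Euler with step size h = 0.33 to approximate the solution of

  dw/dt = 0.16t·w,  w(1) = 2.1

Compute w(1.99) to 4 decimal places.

2.5735

Euler: w_{n+1} = w_n + h·f(t_n, w_n).
t=1.000000, w=2.100000: f=0.336000 → w ← 2.100000 + 0.33·0.336000 = 2.210880
t=1.330000, w=2.210880: f=0.470475 → w ← 2.210880 + 0.33·0.470475 = 2.366137
t=1.660000, w=2.366137: f=0.628446 → w ← 2.366137 + 0.33·0.628446 = 2.573524
w(1.99) ≈ 2.5735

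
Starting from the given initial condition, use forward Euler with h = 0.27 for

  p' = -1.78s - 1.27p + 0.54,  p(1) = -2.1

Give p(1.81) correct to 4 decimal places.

Euler: p_{n+1} = p_n + h·f(s_n, p_n).
s=1.000000, p=-2.100000: f=1.427000 → p ← -2.100000 + 0.27·1.427000 = -1.714710
s=1.270000, p=-1.714710: f=0.457082 → p ← -1.714710 + 0.27·0.457082 = -1.591298
s=1.540000, p=-1.591298: f=-0.180252 → p ← -1.591298 + 0.27·(-0.180252) = -1.639966
p(1.81) ≈ -1.6400

-1.6400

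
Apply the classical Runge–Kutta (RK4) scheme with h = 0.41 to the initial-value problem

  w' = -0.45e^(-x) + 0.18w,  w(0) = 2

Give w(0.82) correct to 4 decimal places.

RK4: k1 = f(x_n, w_n); k2 = f(x_n + h/2, w_n + (h/2)·k1); k3 = f(x_n + h/2, w_n + (h/2)·k2); k4 = f(x_n + h, w_n + h·k3); w_{n+1} = w_n + (h/6)·(k1 + 2k2 + 2k3 + k4).
x=0.000000, w=2.000000:
  k1 = f(0.000000, 2.000000) = -0.090000
  k2 = f(0.205000, 1.981550) = -0.009912
  k3 = f(0.205000, 1.997968) = -0.006957
  k4 = f(0.410000, 1.997148) = 0.060844
  w ← 2.000000 + (0.41/6)·(k1 + 2k2 + 2k3 + k4) = 1.995702
x=0.410000, w=1.995702:
  k1 = f(0.410000, 1.995702) = 0.060584
  k2 = f(0.615000, 2.008122) = 0.118174
  k3 = f(0.615000, 2.019928) = 0.120299
  k4 = f(0.820000, 2.045025) = 0.169910
  w ← 1.995702 + (0.41/6)·(k1 + 2k2 + 2k3 + k4) = 2.044044
w(0.82) ≈ 2.0440

2.0440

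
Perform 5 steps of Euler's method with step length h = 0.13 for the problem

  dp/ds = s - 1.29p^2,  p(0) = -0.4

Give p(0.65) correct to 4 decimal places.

Euler: p_{n+1} = p_n + h·f(s_n, p_n).
s=0.000000, p=-0.400000: f=-0.206400 → p ← -0.400000 + 0.13·(-0.206400) = -0.426832
s=0.130000, p=-0.426832: f=-0.105019 → p ← -0.426832 + 0.13·(-0.105019) = -0.440485
s=0.260000, p=-0.440485: f=0.009706 → p ← -0.440485 + 0.13·0.009706 = -0.439223
s=0.390000, p=-0.439223: f=0.141138 → p ← -0.439223 + 0.13·0.141138 = -0.420875
s=0.520000, p=-0.420875: f=0.291495 → p ← -0.420875 + 0.13·0.291495 = -0.382981
p(0.65) ≈ -0.3830

-0.3830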